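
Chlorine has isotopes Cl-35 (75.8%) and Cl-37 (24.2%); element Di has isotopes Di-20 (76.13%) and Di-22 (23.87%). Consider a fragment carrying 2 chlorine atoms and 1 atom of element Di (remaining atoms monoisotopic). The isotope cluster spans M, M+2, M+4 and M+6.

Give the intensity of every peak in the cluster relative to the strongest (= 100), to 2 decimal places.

100.00 : 95.21 : 30.21 : 3.20

Chlorine pattern (n=2): 0.574564 : 0.366872 : 0.058564
Element Di pattern (n=1): 0.7613 : 0.2387
Convolve the two distributions (both contribute in 2-u steps):
  M: 0.574564×0.7613 = 0.437416
  M+2: 0.574564×0.2387 + 0.366872×0.7613 = 0.416448
  M+4: 0.366872×0.2387 + 0.058564×0.7613 = 0.132157
  M+6: 0.058564×0.2387 = 0.013979
Scale to base peak (0.437416) = 100: 100.00 : 95.21 : 30.21 : 3.20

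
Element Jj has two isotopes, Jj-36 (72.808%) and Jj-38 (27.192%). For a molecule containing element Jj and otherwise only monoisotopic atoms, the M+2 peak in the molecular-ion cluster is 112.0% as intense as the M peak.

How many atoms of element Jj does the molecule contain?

With n Jj atoms, P(M+2)/P(M) = C(n,1)·p^(n−1)q / p^n = n·q/p = n · 0.27192/0.72808.
n = 1.120 × 0.72808/0.27192 = 3.00 ≈ 3

3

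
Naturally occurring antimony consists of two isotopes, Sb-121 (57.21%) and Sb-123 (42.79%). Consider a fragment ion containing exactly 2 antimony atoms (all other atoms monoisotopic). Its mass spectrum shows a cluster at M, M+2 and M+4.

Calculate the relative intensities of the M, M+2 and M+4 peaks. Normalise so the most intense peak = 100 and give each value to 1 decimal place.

66.8 : 100.0 : 37.4

Each Sb atom is independently Sb-121 (p = 0.5721) or Sb-123 (q = 0.4279); the cluster is the binomial expansion (p + q)^2.
P(M) = 0.5721^2 = 0.327298
P(M+2) = 2 × 0.5721^1 × 0.4279^1 = 0.489603
P(M+4) = 0.4279^2 = 0.183098
The M+2 peak is largest (0.489603); scaling to 100 gives 66.8 : 100.0 : 37.4.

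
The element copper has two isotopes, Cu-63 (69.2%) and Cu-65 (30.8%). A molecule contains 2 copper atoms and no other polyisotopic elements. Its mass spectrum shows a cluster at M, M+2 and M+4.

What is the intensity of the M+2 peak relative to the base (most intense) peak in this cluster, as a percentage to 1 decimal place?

Term probabilities: M 0.4789, M+2 0.4263, M+4 0.0949. Base peak = M.
P(M) = C(2,0) × 0.692^2 × 0.308^0 = 1 × 0.478864 × 1.0000 = 0.478864 (base)
P(M+2) = C(2,1) × 0.692^1 × 0.308^1 = 2 × 0.6920 × 0.3080 = 0.426272
Relative intensity = 0.426272 / 0.478864 × 100 = 89.0

89.0%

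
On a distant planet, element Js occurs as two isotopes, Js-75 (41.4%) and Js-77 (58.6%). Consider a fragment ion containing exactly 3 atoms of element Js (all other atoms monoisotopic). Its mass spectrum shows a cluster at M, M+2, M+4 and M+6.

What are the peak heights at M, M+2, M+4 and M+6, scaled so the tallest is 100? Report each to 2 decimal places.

16.64 : 70.65 : 100.00 : 47.18

Expanding (0.414 + 0.586)^3:
P(M) = 0.414^3 = 0.070958
P(M+2) = 3 × 0.414^2 × 0.586^1 = 0.301314
P(M+4) = 3 × 0.414^1 × 0.586^2 = 0.426498
P(M+6) = 0.586^3 = 0.201230
The M+4 peak is largest (0.426498); scaling to 100 gives 16.64 : 70.65 : 100.00 : 47.18.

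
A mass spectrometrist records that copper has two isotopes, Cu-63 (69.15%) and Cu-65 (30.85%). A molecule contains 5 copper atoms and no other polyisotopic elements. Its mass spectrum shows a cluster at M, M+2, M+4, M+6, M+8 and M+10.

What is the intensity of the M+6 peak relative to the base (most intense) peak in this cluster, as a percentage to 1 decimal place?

39.8%

(0.6915 + 0.3085)^5 gives M 0.1581, M+2 0.3527, M+4 0.3147, M+6 0.1404, M+8 0.0313, M+10 0.0028; the largest is M+2.
P(M+2) = C(5,1) × 0.6915^4 × 0.3085^1 = 5 × 0.2286487 × 0.3085 = 0.352691 (base)
P(M+6) = C(5,3) × 0.6915^2 × 0.3085^3 = 10 × 0.47817225 × 0.02936064 = 0.140394
Relative intensity = 0.140394 / 0.352691 × 100 = 39.8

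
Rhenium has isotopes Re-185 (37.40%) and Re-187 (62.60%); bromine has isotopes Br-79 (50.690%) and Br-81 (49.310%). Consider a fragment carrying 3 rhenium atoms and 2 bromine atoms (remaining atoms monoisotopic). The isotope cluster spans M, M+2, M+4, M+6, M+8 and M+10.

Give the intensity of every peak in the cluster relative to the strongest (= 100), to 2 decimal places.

3.88 : 27.01 : 74.13 : 100.00 : 66.21 : 17.20

Rhenium pattern (n=3): 0.05231362 : 0.26268713 : 0.43968487 : 0.24531438
Bromine pattern (n=2): 0.25694761 : 0.49990478 : 0.24314761
Convolve the two distributions (both contribute in 2-u steps):
  M: 0.05231362×0.25694761 = 0.013442
  M+2: 0.05231362×0.49990478 + 0.26268713×0.25694761 = 0.093649
  M+4: 0.05231362×0.24314761 + 0.26268713×0.49990478 + 0.43968487×0.25694761 = 0.257014
  M+6: 0.26268713×0.24314761 + 0.43968487×0.49990478 + 0.24531438×0.25694761 = 0.346705
  M+8: 0.43968487×0.24314761 + 0.24531438×0.49990478 = 0.229542
  M+10: 0.24531438×0.24314761 = 0.059648
Scale to base peak (0.346705) = 100: 3.88 : 27.01 : 74.13 : 100.00 : 66.21 : 17.20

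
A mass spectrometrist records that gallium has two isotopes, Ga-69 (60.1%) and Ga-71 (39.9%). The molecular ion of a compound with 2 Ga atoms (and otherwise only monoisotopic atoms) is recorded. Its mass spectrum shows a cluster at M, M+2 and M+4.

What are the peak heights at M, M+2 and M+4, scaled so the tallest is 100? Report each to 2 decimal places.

Expanding (0.601 + 0.399)^2:
P(M) = 0.601^2 = 0.361201
P(M+2) = 2 × 0.601^1 × 0.399^1 = 0.479598
P(M+4) = 0.399^2 = 0.159201
The M+2 peak is largest (0.479598); scaling to 100 gives 75.31 : 100.00 : 33.19.

75.31 : 100.00 : 33.19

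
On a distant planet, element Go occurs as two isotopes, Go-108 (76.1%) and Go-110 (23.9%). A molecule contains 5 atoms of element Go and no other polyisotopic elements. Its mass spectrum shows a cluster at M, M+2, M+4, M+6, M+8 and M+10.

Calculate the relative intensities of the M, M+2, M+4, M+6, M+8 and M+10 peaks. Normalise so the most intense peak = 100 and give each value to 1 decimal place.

63.7 : 100.0 : 62.8 : 19.7 : 3.1 : 0.2

Expanding (0.761 + 0.239)^5:
P(M) = 0.761^5 = 0.255225
P(M+2) = 5 × 0.761^4 × 0.239^1 = 0.400780
P(M+4) = 10 × 0.761^3 × 0.239^2 = 0.251739
P(M+6) = 10 × 0.761^2 × 0.239^3 = 0.079061
P(M+8) = 5 × 0.761^1 × 0.239^4 = 0.012415
P(M+10) = 0.239^5 = 0.000780
The M+2 peak is largest (0.400780); scaling to 100 gives 63.7 : 100.0 : 62.8 : 19.7 : 3.1 : 0.2.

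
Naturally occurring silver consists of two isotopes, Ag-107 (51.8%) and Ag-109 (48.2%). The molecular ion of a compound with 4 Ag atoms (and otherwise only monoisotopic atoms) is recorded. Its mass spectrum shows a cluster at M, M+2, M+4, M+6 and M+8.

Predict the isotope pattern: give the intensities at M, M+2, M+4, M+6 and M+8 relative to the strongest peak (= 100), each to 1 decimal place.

19.2 : 71.6 : 100.0 : 62.0 : 14.4

Expanding (0.518 + 0.482)^4:
P(M) = 0.518^4 = 0.071998
P(M+2) = 4 × 0.518^3 × 0.482^1 = 0.267976
P(M+4) = 6 × 0.518^2 × 0.482^2 = 0.374029
P(M+6) = 4 × 0.518^1 × 0.482^3 = 0.232023
P(M+8) = 0.482^4 = 0.053974
The M+4 peak is largest (0.374029); scaling to 100 gives 19.2 : 71.6 : 100.0 : 62.0 : 14.4.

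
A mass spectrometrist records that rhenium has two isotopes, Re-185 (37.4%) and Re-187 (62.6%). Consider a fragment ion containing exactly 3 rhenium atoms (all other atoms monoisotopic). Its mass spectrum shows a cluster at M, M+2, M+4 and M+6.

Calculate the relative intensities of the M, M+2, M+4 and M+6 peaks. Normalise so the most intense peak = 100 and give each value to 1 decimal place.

The 3 Re atoms are independent, so intensities follow the terms of (0.374 + 0.626)^3.
P(M) = 0.374^3 = 0.052314
P(M+2) = 3 × 0.374^2 × 0.626^1 = 0.262687
P(M+4) = 3 × 0.374^1 × 0.626^2 = 0.439685
P(M+6) = 0.626^3 = 0.245314
The M+4 peak is largest (0.439685); scaling to 100 gives 11.9 : 59.7 : 100.0 : 55.8.

11.9 : 59.7 : 100.0 : 55.8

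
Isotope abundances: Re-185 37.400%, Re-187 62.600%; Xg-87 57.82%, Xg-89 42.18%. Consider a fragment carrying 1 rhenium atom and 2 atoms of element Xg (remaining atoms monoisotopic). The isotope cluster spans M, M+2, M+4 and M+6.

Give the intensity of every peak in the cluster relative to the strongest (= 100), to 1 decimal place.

31.9 : 100.0 : 94.9 : 28.4

Rhenium pattern (n=1): 0.3740 : 0.6260
Element Xg pattern (n=2): 0.33431524 : 0.48776952 : 0.17791524
Convolve the two distributions (both contribute in 2-u steps):
  M: 0.3740×0.33431524 = 0.125034
  M+2: 0.3740×0.48776952 + 0.6260×0.33431524 = 0.391707
  M+4: 0.3740×0.17791524 + 0.6260×0.48776952 = 0.371884
  M+6: 0.6260×0.17791524 = 0.111375
Scale to base peak (0.391707) = 100: 31.9 : 100.0 : 94.9 : 28.4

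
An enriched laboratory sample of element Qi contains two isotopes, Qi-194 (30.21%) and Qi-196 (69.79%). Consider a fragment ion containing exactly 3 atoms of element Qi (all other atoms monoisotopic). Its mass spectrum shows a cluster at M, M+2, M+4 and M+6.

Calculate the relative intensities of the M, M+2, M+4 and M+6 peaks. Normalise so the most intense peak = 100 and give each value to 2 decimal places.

6.25 : 43.29 : 100.00 : 77.01

Expanding (0.3021 + 0.6979)^3:
P(M) = 0.3021^3 = 0.027571
P(M+2) = 3 × 0.3021^2 × 0.6979^1 = 0.191080
P(M+4) = 3 × 0.3021^1 × 0.6979^2 = 0.441426
P(M+6) = 0.6979^3 = 0.339922
The M+4 peak is largest (0.441426); scaling to 100 gives 6.25 : 43.29 : 100.00 : 77.01.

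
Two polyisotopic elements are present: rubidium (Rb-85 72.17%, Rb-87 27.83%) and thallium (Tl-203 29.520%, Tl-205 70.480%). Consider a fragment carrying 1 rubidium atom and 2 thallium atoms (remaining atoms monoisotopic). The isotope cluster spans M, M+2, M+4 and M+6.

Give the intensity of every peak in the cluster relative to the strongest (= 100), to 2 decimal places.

Rubidium pattern (n=1): 0.7217 : 0.2783
Thallium pattern (n=2): 0.08714304 : 0.41611392 : 0.49674304
Convolve the two distributions (both contribute in 2-u steps):
  M: 0.7217×0.08714304 = 0.062891
  M+2: 0.7217×0.41611392 + 0.2783×0.08714304 = 0.324561
  M+4: 0.7217×0.49674304 + 0.2783×0.41611392 = 0.474304
  M+6: 0.2783×0.49674304 = 0.138244
Scale to base peak (0.474304) = 100: 13.26 : 68.43 : 100.00 : 29.15

13.26 : 68.43 : 100.00 : 29.15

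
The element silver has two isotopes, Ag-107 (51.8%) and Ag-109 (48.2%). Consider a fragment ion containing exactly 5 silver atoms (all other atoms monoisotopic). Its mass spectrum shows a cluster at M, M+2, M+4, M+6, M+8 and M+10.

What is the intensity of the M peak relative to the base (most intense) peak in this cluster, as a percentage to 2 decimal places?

Term probabilities: M 0.0373, M+2 0.1735, M+4 0.3229, M+6 0.3005, M+8 0.1398, M+10 0.0260. Base peak = M+4.
P(M+4) = C(5,2) × 0.518^3 × 0.482^2 = 10 × 0.13899183 × 0.232324 = 0.322911 (base)
P(M) = C(5,0) × 0.518^5 × 0.482^0 = 1 × 0.03729484 × 1.0000 = 0.037295
Relative intensity = 0.037295 / 0.322911 × 100 = 11.55

11.55%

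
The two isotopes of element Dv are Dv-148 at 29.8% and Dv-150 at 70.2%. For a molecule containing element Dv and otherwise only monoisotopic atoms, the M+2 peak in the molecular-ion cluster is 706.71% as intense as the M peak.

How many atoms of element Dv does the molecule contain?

With n Dv atoms, P(M+2)/P(M) = C(n,1)·p^(n−1)q / p^n = n·q/p = n · 0.702/0.298.
n = 7.0671 × 0.298/0.702 = 3.00 ≈ 3

3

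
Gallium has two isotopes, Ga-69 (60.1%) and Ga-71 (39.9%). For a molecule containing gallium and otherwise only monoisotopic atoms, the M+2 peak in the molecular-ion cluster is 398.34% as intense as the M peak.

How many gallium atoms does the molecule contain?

The M+2/M ratio from n Ga atoms is n · q/p = n · 0.399/0.601.
n = 3.9834 × 0.601/0.399 = 6.00 ≈ 6

6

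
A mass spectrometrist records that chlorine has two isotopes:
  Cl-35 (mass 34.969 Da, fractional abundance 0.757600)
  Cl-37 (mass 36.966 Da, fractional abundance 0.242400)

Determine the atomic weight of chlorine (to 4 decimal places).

Average mass = Σ (abundance × isotope mass) = 0.757600 × 34.969 + 0.242400 × 36.966
= 26.49251 + 8.96056 = 35.45307 Da

35.4531 Da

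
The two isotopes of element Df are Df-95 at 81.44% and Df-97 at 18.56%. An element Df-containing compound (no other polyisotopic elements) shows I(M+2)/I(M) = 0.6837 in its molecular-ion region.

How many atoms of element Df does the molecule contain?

The M+2/M ratio from n Df atoms is n · q/p = n · 0.1856/0.8144.
n = 0.6837 × 0.8144/0.1856 = 3.00 ≈ 3

3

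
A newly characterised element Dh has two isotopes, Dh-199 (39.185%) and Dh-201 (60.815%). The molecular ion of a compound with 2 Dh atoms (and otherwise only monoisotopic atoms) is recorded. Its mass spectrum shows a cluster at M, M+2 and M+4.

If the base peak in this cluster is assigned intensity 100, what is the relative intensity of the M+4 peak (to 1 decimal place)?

(0.39185 + 0.60815)^2 gives M 0.1535, M+2 0.4766, M+4 0.3698; the largest is M+2.
P(M+2) = C(2,1) × 0.39185^1 × 0.60815^1 = 2 × 0.39185 × 0.60815 = 0.476607 (base)
P(M+4) = C(2,2) × 0.39185^0 × 0.60815^2 = 1 × 1.0000 × 0.36984642 = 0.369846
Relative intensity = 0.369846 / 0.476607 × 100 = 77.6

77.6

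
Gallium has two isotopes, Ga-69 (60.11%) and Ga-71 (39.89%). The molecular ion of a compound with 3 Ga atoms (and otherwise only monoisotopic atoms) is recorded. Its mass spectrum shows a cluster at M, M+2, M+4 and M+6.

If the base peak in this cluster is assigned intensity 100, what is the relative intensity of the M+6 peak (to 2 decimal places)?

14.68

Binomial terms of (0.6011 + 0.3989)^3: M 0.2172, M+2 0.4324, M+4 0.2869, M+6 0.0635 → M+2 is the base peak.
P(M+2) = C(3,1) × 0.6011^2 × 0.3989^1 = 3 × 0.36132121 × 0.3989 = 0.432393 (base)
P(M+6) = C(3,3) × 0.6011^0 × 0.3989^3 = 1 × 1.0000 × 0.06347345 = 0.063473
Relative intensity = 0.063473 / 0.432393 × 100 = 14.68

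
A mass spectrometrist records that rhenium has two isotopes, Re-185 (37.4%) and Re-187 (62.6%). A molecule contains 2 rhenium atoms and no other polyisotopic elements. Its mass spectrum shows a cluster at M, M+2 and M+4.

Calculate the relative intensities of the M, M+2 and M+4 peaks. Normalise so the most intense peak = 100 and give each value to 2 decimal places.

Each Re atom is independently Re-185 (p = 0.374) or Re-187 (q = 0.626); the cluster is the binomial expansion (p + q)^2.
P(M) = 0.374^2 = 0.139876
P(M+2) = 2 × 0.374^1 × 0.626^1 = 0.468248
P(M+4) = 0.626^2 = 0.391876
The M+2 peak is largest (0.468248); scaling to 100 gives 29.87 : 100.00 : 83.69.

29.87 : 100.00 : 83.69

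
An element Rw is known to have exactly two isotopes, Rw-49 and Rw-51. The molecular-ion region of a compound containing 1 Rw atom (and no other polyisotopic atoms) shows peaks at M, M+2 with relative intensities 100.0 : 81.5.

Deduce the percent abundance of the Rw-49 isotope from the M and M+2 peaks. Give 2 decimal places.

55.10%

Let p = fractional abundance of Rw-49. I(M+2)/I(M) = [C(1,1)·p^0·(1−p)] / p^1 = 1·(1−p)/p = 81.5/100.0 = 0.8150
(1−p)/p = 0.8150/1 = 0.8150  ⇒  p = 1/(1 + 0.8150) = 0.5510
Rw-49: 55.10%, Rw-51: 44.90%.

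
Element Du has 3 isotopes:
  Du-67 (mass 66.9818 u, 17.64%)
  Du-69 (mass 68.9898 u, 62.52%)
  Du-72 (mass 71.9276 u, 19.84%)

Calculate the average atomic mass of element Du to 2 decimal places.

Average mass = Σ (abundance × isotope mass) = 0.1764 × 66.9818 + 0.6252 × 68.9898 + 0.1984 × 71.9276
= 11.81559 + 43.13242 + 14.27044 = 69.21845 u

69.22 u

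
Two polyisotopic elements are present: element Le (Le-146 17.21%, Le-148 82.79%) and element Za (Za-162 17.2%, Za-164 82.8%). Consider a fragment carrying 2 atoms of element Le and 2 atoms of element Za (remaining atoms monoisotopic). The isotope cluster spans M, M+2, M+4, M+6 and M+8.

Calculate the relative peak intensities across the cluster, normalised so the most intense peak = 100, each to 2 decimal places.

Element Le pattern (n=2): 0.02961841 : 0.28496318 : 0.68541841
Element Za pattern (n=2): 0.029584 : 0.284832 : 0.685584
Convolve the two distributions (both contribute in 2-u steps):
  M: 0.02961841×0.029584 = 0.000876
  M+2: 0.02961841×0.284832 + 0.28496318×0.029584 = 0.016867
  M+4: 0.02961841×0.685584 + 0.28496318×0.284832 + 0.68541841×0.029584 = 0.121750
  M+6: 0.28496318×0.685584 + 0.68541841×0.284832 = 0.390595
  M+8: 0.68541841×0.685584 = 0.469912
Scale to base peak (0.469912) = 100: 0.19 : 3.59 : 25.91 : 83.12 : 100.00

0.19 : 3.59 : 25.91 : 83.12 : 100.00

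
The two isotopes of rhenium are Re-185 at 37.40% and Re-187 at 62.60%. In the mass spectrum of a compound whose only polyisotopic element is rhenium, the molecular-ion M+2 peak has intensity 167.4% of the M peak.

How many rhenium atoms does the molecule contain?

1

The M+2/M ratio from n Re atoms is n · q/p = n · 0.6260/0.3740.
n = 1.674 × 0.3740/0.6260 = 1.00 ≈ 1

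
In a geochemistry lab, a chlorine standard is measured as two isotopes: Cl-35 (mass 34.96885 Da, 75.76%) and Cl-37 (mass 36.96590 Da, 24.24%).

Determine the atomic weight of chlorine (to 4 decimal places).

35.4529 Da

The abundance-weighted mean is 0.7576 × 34.96885 + 0.2424 × 36.96590
= 26.492401 + 8.960534 = 35.452935 Da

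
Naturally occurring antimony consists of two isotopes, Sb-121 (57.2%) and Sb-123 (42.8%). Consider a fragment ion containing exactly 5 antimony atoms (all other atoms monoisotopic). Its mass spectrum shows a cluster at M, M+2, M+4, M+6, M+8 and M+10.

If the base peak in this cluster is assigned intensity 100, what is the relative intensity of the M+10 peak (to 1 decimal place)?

Term probabilities: M 0.0612, M+2 0.2291, M+4 0.3428, M+6 0.2565, M+8 0.0960, M+10 0.0144. Base peak = M+4.
P(M+4) = C(5,2) × 0.572^3 × 0.428^2 = 10 × 0.18714925 × 0.183184 = 0.342827 (base)
P(M+10) = C(5,5) × 0.572^0 × 0.428^5 = 1 × 1.0000 × 0.01436213 = 0.014362
Relative intensity = 0.014362 / 0.342827 × 100 = 4.2

4.2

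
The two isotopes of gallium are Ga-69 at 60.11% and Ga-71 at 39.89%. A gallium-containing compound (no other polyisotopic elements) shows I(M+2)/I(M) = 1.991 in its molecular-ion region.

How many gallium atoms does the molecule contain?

3

With n Ga atoms, P(M+2)/P(M) = C(n,1)·p^(n−1)q / p^n = n·q/p = n · 0.3989/0.6011.
n = 1.991 × 0.6011/0.3989 = 3.00 ≈ 3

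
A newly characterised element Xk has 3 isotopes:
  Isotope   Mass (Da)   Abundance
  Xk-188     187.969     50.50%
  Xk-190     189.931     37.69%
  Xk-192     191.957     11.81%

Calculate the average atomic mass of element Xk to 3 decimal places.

189.179 Da

Weight each isotope mass by its fractional abundance: 0.5050 × 187.969 + 0.3769 × 189.931 + 0.1181 × 191.957
= 94.9243 + 71.5850 + 22.6701 = 189.1794 Da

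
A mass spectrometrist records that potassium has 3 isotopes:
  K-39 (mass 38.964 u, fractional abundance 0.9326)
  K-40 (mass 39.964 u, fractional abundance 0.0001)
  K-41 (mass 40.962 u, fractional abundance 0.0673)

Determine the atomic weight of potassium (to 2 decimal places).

39.10 u

Weight each isotope mass by its fractional abundance: 0.9326 × 38.964 + 0.0001 × 39.964 + 0.0673 × 40.962
= 36.3378 + 0.0040 + 2.7567 = 39.0985 u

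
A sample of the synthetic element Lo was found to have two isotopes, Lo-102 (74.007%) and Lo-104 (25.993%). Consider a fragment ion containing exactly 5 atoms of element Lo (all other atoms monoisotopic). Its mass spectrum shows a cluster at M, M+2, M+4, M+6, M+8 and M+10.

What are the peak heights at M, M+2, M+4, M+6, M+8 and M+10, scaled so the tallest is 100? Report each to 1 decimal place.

56.9 : 100.0 : 70.2 : 24.7 : 4.3 : 0.3

Expanding (0.74007 + 0.25993)^5:
P(M) = 0.74007^5 = 0.222006
P(M+2) = 5 × 0.74007^4 × 0.25993^1 = 0.389868
P(M+4) = 10 × 0.74007^3 × 0.25993^2 = 0.273862
P(M+6) = 10 × 0.74007^2 × 0.25993^3 = 0.096187
P(M+8) = 5 × 0.74007^1 × 0.25993^4 = 0.016892
P(M+10) = 0.25993^5 = 0.001187
The M+2 peak is largest (0.389868); scaling to 100 gives 56.9 : 100.0 : 70.2 : 24.7 : 4.3 : 0.3.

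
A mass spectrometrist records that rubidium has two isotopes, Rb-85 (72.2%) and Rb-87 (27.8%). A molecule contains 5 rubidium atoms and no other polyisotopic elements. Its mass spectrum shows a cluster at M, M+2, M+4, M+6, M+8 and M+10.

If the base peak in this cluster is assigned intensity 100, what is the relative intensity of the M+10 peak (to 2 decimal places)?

0.44

Term probabilities: M 0.1962, M+2 0.3777, M+4 0.2909, M+6 0.1120, M+8 0.0216, M+10 0.0017. Base peak = M+2.
P(M+2) = C(5,1) × 0.722^4 × 0.278^1 = 5 × 0.27173701 × 0.2780 = 0.377714 (base)
P(M+10) = C(5,5) × 0.722^0 × 0.278^5 = 1 × 1.0000 × 0.00166044 = 0.001660
Relative intensity = 0.001660 / 0.377714 × 100 = 0.44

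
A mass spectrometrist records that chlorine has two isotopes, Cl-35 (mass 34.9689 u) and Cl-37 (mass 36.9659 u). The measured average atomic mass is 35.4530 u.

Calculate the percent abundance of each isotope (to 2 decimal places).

With x = fraction of Cl-35 (so Cl-37 is 1 − x):
34.9689·x + 36.9659·(1 − x) = 35.4530
(34.9689 − 36.9659)·x = 35.4530 − 36.9659
x = -1.5129 / -1.9970 = 0.75759 → 75.76% Cl-35, 24.24% Cl-37.

Cl-35: 75.76%, Cl-37: 24.24%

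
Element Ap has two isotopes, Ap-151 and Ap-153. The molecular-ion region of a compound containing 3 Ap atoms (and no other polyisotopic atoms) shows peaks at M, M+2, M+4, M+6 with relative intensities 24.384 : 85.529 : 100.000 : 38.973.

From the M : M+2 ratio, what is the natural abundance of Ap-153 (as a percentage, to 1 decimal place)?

Let p = fractional abundance of Ap-151. I(M+2)/I(M) = [C(3,1)·p^2·(1−p)] / p^3 = 3·(1−p)/p = 85.529/24.384 = 3.5076
(1−p)/p = 3.5076/3 = 1.1692  ⇒  p = 1/(1 + 1.1692) = 0.4610
Ap-151: 46.1%, Ap-153: 53.9%.

53.9%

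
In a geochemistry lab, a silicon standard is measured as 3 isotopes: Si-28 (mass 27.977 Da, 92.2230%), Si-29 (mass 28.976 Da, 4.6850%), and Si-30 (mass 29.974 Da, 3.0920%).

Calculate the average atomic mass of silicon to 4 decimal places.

Ar = Σ fᵢ·mᵢ = 0.922230 × 27.977 + 0.046850 × 28.976 + 0.030920 × 29.974
= 25.80123 + 1.35753 + 0.92680 = 28.08556 Da

28.0856 Da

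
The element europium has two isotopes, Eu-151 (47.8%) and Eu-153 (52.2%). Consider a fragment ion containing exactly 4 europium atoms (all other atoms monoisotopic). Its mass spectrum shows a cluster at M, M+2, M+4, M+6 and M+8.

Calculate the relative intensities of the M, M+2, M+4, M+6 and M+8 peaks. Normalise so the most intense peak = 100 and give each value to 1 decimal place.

Each Eu atom is independently Eu-151 (p = 0.478) or Eu-153 (q = 0.522); the cluster is the binomial expansion (p + q)^4.
P(M) = 0.478^4 = 0.052205
P(M+2) = 4 × 0.478^3 × 0.522^1 = 0.228042
P(M+4) = 6 × 0.478^2 × 0.522^2 = 0.373549
P(M+6) = 4 × 0.478^1 × 0.522^3 = 0.271956
P(M+8) = 0.522^4 = 0.074248
The M+4 peak is largest (0.373549); scaling to 100 gives 14.0 : 61.0 : 100.0 : 72.8 : 19.9.

14.0 : 61.0 : 100.0 : 72.8 : 19.9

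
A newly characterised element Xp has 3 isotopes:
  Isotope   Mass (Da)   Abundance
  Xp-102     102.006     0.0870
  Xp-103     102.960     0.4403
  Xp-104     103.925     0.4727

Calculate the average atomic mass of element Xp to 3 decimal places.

103.333 Da

The abundance-weighted mean is 0.0870 × 102.006 + 0.4403 × 102.960 + 0.4727 × 103.925
= 8.8745 + 45.3333 + 49.1253 = 103.3331 Da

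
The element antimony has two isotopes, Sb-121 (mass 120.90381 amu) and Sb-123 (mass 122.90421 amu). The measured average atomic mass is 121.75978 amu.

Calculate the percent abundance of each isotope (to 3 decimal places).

Sb-121: 57.210%, Sb-123: 42.790%

Writing the weighted mean with unknown fraction x of Sb-121:
120.90381·x + 122.90421·(1 − x) = 121.75978
(120.90381 − 122.90421)·x = 121.75978 − 122.90421
x = -1.14443 / -2.00040 = 0.57210 → 57.210% Sb-121, 42.790% Sb-123.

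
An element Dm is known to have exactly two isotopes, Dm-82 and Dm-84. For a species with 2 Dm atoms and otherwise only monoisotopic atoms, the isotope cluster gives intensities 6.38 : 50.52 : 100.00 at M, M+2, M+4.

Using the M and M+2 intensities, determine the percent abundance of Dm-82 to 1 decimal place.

If p is the fraction of Dm that is Dm-82, then I(M+2)/I(M) = [C(2,1)·p^1·(1−p)] / p^2 = 2·(1−p)/p = 50.52/6.38 = 7.9185
(1−p)/p = 7.9185/2 = 3.9592  ⇒  p = 1/(1 + 3.9592) = 0.2016
Dm-82: 20.2%, Dm-84: 79.8%.

20.2%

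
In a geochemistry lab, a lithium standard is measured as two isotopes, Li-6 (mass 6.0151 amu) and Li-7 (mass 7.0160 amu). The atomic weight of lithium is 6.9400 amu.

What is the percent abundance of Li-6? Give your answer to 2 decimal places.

7.59%

Let x be the fractional abundance of Li-6; then Li-7 has abundance 1 − x.
6.0151·x + 7.0160·(1 − x) = 6.9400
(6.0151 − 7.0160)·x = 6.9400 − 7.0160
x = -0.0760 / -1.0009 = 0.07593 → 7.59% Li-6, 92.41% Li-7.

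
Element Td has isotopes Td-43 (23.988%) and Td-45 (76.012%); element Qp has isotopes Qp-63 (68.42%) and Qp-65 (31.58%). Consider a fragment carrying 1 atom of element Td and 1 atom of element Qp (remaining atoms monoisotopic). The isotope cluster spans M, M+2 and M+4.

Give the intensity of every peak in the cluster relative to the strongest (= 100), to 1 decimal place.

27.5 : 100.0 : 40.3

Element Td pattern (n=1): 0.23988 : 0.76012
Element Qp pattern (n=1): 0.6842 : 0.3158
Convolve the two distributions (both contribute in 2-u steps):
  M: 0.23988×0.6842 = 0.164126
  M+2: 0.23988×0.3158 + 0.76012×0.6842 = 0.595828
  M+4: 0.76012×0.3158 = 0.240046
Scale to base peak (0.595828) = 100: 27.5 : 100.0 : 40.3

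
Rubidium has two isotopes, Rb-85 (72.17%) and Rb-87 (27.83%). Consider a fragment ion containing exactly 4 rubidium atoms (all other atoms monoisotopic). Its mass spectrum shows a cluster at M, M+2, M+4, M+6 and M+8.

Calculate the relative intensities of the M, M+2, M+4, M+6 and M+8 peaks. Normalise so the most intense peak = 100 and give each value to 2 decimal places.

64.83 : 100.00 : 57.84 : 14.87 : 1.43

Each Rb atom is independently Rb-85 (p = 0.7217) or Rb-87 (q = 0.2783); the cluster is the binomial expansion (p + q)^4.
P(M) = 0.7217^4 = 0.271286
P(M+2) = 4 × 0.7217^3 × 0.2783^1 = 0.418450
P(M+4) = 6 × 0.7217^2 × 0.2783^2 = 0.242042
P(M+6) = 4 × 0.7217^1 × 0.2783^3 = 0.062224
P(M+8) = 0.2783^4 = 0.005999
The M+2 peak is largest (0.418450); scaling to 100 gives 64.83 : 100.00 : 57.84 : 14.87 : 1.43.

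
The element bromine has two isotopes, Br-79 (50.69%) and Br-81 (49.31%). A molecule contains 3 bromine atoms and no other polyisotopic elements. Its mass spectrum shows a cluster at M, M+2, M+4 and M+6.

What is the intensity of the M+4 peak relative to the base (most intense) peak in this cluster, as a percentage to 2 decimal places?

97.28%

(0.5069 + 0.4931)^3 gives M 0.1302, M+2 0.3801, M+4 0.3698, M+6 0.1199; the largest is M+2.
P(M+2) = C(3,1) × 0.5069^2 × 0.4931^1 = 3 × 0.25694761 × 0.4931 = 0.380103 (base)
P(M+4) = C(3,2) × 0.5069^1 × 0.4931^2 = 3 × 0.5069 × 0.24314761 = 0.369755
Relative intensity = 0.369755 / 0.380103 × 100 = 97.28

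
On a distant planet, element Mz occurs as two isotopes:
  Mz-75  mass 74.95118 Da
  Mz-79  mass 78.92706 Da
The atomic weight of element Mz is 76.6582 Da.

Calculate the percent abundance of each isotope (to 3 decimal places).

Mz-75: 57.066%, Mz-79: 42.934%

Writing the weighted mean with unknown fraction x of Mz-75:
74.95118·x + 78.92706·(1 − x) = 76.6582
(74.95118 − 78.92706)·x = 76.6582 − 78.92706
x = -2.26886 / -3.97588 = 0.57066 → 57.066% Mz-75, 42.934% Mz-79.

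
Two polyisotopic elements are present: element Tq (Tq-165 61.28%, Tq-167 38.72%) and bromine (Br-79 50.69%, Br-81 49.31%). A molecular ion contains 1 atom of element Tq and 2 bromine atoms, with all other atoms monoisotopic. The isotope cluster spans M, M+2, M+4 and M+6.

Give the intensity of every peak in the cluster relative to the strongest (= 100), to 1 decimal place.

Element Tq pattern (n=1): 0.6128 : 0.3872
Bromine pattern (n=2): 0.25694761 : 0.49990478 : 0.24314761
Convolve the two distributions (both contribute in 2-u steps):
  M: 0.6128×0.25694761 = 0.157457
  M+2: 0.6128×0.49990478 + 0.3872×0.25694761 = 0.405832
  M+4: 0.6128×0.24314761 + 0.3872×0.49990478 = 0.342564
  M+6: 0.3872×0.24314761 = 0.094147
Scale to base peak (0.405832) = 100: 38.8 : 100.0 : 84.4 : 23.2

38.8 : 100.0 : 84.4 : 23.2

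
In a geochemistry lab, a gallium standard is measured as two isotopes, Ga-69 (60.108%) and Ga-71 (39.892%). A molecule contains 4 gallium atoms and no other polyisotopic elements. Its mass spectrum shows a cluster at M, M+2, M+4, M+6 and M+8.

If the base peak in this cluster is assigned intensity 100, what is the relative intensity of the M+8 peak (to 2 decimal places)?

7.31

Binomial terms of (0.60108 + 0.39892)^4: M 0.1305, M+2 0.3465, M+4 0.3450, M+6 0.1526, M+8 0.0253 → M+2 is the base peak.
P(M+2) = C(4,1) × 0.60108^3 × 0.39892^1 = 4 × 0.2171685 × 0.39892 = 0.346531 (base)
P(M+8) = C(4,4) × 0.60108^0 × 0.39892^4 = 1 × 1.0000 × 0.02532464 = 0.025325
Relative intensity = 0.025325 / 0.346531 × 100 = 7.31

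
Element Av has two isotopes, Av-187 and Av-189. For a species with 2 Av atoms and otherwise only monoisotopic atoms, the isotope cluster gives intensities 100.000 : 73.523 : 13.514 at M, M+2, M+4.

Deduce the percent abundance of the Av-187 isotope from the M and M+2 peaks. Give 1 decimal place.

Write p for the Av-187 fraction. I(M+2)/I(M) = [C(2,1)·p^1·(1−p)] / p^2 = 2·(1−p)/p = 73.523/100.000 = 0.7352
(1−p)/p = 0.7352/2 = 0.3676  ⇒  p = 1/(1 + 0.3676) = 0.7312
Av-187: 73.1%, Av-189: 26.9%.

73.1%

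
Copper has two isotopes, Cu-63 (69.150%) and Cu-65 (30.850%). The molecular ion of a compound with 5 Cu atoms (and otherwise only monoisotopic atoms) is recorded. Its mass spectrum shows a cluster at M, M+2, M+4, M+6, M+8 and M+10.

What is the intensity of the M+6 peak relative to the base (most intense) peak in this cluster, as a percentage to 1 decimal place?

39.8%

Binomial terms of (0.69150 + 0.30850)^5: M 0.1581, M+2 0.3527, M+4 0.3147, M+6 0.1404, M+8 0.0313, M+10 0.0028 → M+2 is the base peak.
P(M+2) = C(5,1) × 0.69150^4 × 0.30850^1 = 5 × 0.2286487 × 0.3085 = 0.352691 (base)
P(M+6) = C(5,3) × 0.69150^2 × 0.30850^3 = 10 × 0.47817225 × 0.02936064 = 0.140394
Relative intensity = 0.140394 / 0.352691 × 100 = 39.8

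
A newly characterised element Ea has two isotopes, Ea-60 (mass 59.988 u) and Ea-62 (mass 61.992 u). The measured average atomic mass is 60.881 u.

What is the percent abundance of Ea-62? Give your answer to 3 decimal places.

With x = fraction of Ea-60 (so Ea-62 is 1 − x):
59.988·x + 61.992·(1 − x) = 60.881
(59.988 − 61.992)·x = 60.881 − 61.992
x = -1.111 / -2.004 = 0.55439 → 55.439% Ea-60, 44.561% Ea-62.

44.561%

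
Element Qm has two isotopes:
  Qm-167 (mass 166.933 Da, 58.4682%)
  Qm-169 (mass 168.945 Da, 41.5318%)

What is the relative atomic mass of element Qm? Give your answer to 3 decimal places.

167.769 Da

Ar = Σ fᵢ·mᵢ = 0.584682 × 166.933 + 0.415318 × 168.945
= 97.6027 + 70.1659 = 167.7686 Da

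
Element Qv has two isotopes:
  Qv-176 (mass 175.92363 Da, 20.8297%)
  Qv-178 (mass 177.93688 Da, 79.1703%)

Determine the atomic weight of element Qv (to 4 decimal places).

The abundance-weighted mean is 0.208297 × 175.92363 + 0.791703 × 177.93688
= 36.644364 + 140.873162 = 177.517526 Da

177.5175 Da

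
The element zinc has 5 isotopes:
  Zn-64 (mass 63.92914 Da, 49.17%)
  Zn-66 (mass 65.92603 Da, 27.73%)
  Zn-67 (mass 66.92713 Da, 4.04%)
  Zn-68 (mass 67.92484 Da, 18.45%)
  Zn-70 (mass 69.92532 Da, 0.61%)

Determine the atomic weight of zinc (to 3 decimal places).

65.378 Da

Weight each isotope mass by its fractional abundance: 0.4917 × 63.92914 + 0.2773 × 65.92603 + 0.0404 × 66.92713 + 0.1845 × 67.92484 + 0.0061 × 69.92532
= 31.433958 + 18.281288 + 2.703856 + 12.532133 + 0.426544 = 65.377779 Da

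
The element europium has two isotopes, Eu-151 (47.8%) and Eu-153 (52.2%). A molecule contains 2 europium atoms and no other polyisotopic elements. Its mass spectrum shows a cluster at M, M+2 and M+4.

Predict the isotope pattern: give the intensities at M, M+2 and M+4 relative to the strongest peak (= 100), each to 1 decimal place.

Each Eu atom is independently Eu-151 (p = 0.478) or Eu-153 (q = 0.522); the cluster is the binomial expansion (p + q)^2.
P(M) = 0.478^2 = 0.228484
P(M+2) = 2 × 0.478^1 × 0.522^1 = 0.499032
P(M+4) = 0.522^2 = 0.272484
The M+2 peak is largest (0.499032); scaling to 100 gives 45.8 : 100.0 : 54.6.

45.8 : 100.0 : 54.6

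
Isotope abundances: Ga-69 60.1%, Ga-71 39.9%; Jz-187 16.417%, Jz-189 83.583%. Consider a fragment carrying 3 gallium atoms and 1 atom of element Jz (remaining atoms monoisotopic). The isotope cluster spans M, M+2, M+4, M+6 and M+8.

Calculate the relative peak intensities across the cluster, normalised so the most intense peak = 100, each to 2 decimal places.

Gallium pattern (n=3): 0.2170818 : 0.4323576 : 0.2870394 : 0.0635212
Element Jz pattern (n=1): 0.16417 : 0.83583
Convolve the two distributions (both contribute in 2-u steps):
  M: 0.2170818×0.16417 = 0.035638
  M+2: 0.2170818×0.83583 + 0.4323576×0.16417 = 0.252424
  M+4: 0.4323576×0.83583 + 0.2870394×0.16417 = 0.408501
  M+6: 0.2870394×0.83583 + 0.0635212×0.16417 = 0.250344
  M+8: 0.0635212×0.83583 = 0.053093
Scale to base peak (0.408501) = 100: 8.72 : 61.79 : 100.00 : 61.28 : 13.00

8.72 : 61.79 : 100.00 : 61.28 : 13.00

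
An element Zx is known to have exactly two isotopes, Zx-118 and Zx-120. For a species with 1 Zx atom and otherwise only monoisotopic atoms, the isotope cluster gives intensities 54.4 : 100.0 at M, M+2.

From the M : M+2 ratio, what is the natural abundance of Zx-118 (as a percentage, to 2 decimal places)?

35.23%

Write p for the Zx-118 fraction. I(M+2)/I(M) = [C(1,1)·p^0·(1−p)] / p^1 = 1·(1−p)/p = 100.0/54.4 = 1.8382
(1−p)/p = 1.8382/1 = 1.8382  ⇒  p = 1/(1 + 1.8382) = 0.3523
Zx-118: 35.23%, Zx-120: 64.77%.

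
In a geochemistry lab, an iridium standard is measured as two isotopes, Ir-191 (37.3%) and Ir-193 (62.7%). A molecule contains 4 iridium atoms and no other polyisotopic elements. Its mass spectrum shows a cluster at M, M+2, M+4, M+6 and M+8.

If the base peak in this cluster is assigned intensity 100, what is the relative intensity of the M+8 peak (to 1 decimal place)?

42.0

Term probabilities: M 0.0194, M+2 0.1302, M+4 0.3282, M+6 0.3678, M+8 0.1546. Base peak = M+6.
P(M+6) = C(4,3) × 0.373^1 × 0.627^3 = 4 × 0.3730 × 0.24649188 = 0.367766 (base)
P(M+8) = C(4,4) × 0.373^0 × 0.627^4 = 1 × 1.0000 × 0.15455041 = 0.154550
Relative intensity = 0.154550 / 0.367766 × 100 = 42.0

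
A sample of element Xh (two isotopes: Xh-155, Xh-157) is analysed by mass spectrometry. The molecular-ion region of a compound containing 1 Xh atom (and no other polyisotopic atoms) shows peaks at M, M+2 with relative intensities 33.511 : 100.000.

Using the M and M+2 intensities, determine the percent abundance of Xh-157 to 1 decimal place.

74.9%

Let p = fractional abundance of Xh-155. I(M+2)/I(M) = [C(1,1)·p^0·(1−p)] / p^1 = 1·(1−p)/p = 100.000/33.511 = 2.9841
(1−p)/p = 2.9841/1 = 2.9841  ⇒  p = 1/(1 + 2.9841) = 0.2510
Xh-155: 25.1%, Xh-157: 74.9%.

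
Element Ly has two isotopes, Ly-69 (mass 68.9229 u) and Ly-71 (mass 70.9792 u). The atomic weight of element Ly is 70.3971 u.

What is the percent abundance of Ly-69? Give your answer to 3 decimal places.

28.308%

With x = fraction of Ly-69 (so Ly-71 is 1 − x):
68.9229·x + 70.9792·(1 − x) = 70.3971
(68.9229 − 70.9792)·x = 70.3971 − 70.9792
x = -0.5821 / -2.0563 = 0.28308 → 28.308% Ly-69, 71.692% Ly-71.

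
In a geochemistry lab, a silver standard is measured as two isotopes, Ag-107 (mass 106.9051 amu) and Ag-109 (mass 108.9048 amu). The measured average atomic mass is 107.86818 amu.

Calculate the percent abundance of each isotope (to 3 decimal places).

With x = fraction of Ag-107 (so Ag-109 is 1 − x):
106.9051·x + 108.9048·(1 − x) = 107.86818
(106.9051 − 108.9048)·x = 107.86818 − 108.9048
x = -1.03662 / -1.9997 = 0.51839 → 51.839% Ag-107, 48.161% Ag-109.

Ag-107: 51.839%, Ag-109: 48.161%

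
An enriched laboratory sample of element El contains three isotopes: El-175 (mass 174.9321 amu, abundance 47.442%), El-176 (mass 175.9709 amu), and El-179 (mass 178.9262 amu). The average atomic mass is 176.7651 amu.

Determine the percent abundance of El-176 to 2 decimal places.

9.01%

The remaining 52.558% is split between El-176 (fraction x) and El-179 (fraction 0.52558 − x).
Substituting: 175.9709x + 178.9262(0.52558 − x) = 93.773813118
(175.9709 − 178.9262)x = -0.266219078  ⇒  x = 0.09008, y = 0.43550
El-176: 9.01%, El-179: 43.55%.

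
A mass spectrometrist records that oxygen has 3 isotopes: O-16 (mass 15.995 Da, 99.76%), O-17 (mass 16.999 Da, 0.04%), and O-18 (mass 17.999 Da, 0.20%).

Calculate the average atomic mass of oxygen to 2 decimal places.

Average mass = Σ (abundance × isotope mass) = 0.9976 × 15.995 + 0.0004 × 16.999 + 0.0020 × 17.999
= 15.9566 + 0.0068 + 0.0360 = 15.9994 Da

16.00 Da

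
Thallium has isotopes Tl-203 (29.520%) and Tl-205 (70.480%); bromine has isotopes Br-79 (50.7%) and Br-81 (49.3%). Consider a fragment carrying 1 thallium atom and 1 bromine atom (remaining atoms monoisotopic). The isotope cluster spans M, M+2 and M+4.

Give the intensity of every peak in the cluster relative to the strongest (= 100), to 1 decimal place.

29.8 : 100.0 : 69.1

Thallium pattern (n=1): 0.2952 : 0.7048
Bromine pattern (n=1): 0.5070 : 0.4930
Convolve the two distributions (both contribute in 2-u steps):
  M: 0.2952×0.5070 = 0.149666
  M+2: 0.2952×0.4930 + 0.7048×0.5070 = 0.502867
  M+4: 0.7048×0.4930 = 0.347466
Scale to base peak (0.502867) = 100: 29.8 : 100.0 : 69.1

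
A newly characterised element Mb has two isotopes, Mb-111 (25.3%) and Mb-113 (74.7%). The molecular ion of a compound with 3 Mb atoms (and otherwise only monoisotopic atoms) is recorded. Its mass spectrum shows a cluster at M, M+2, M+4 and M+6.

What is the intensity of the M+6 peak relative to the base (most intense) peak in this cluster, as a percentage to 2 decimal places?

Term probabilities: M 0.0162, M+2 0.1434, M+4 0.4235, M+6 0.4168. Base peak = M+4.
P(M+4) = C(3,2) × 0.253^1 × 0.747^2 = 3 × 0.2530 × 0.558009 = 0.423529 (base)
P(M+6) = C(3,3) × 0.253^0 × 0.747^3 = 1 × 1.0000 × 0.41683272 = 0.416833
Relative intensity = 0.416833 / 0.423529 × 100 = 98.42

98.42%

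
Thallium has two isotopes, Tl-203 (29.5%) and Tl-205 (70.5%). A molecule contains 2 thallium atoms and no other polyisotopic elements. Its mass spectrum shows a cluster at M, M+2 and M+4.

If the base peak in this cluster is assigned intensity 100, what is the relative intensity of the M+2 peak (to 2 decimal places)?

83.69

(0.295 + 0.705)^2 gives M 0.0870, M+2 0.4160, M+4 0.4970; the largest is M+4.
P(M+4) = C(2,2) × 0.295^0 × 0.705^2 = 1 × 1.0000 × 0.497025 = 0.497025 (base)
P(M+2) = C(2,1) × 0.295^1 × 0.705^1 = 2 × 0.2950 × 0.7050 = 0.415950
Relative intensity = 0.415950 / 0.497025 × 100 = 83.69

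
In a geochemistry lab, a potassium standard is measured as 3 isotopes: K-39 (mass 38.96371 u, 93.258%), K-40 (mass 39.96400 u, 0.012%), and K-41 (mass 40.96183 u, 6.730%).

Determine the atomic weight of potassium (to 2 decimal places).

39.10 u

Ar = Σ fᵢ·mᵢ = 0.93258 × 38.96371 + 0.00012 × 39.96400 + 0.06730 × 40.96183
= 36.336777 + 0.004796 + 2.756731 = 39.098304 u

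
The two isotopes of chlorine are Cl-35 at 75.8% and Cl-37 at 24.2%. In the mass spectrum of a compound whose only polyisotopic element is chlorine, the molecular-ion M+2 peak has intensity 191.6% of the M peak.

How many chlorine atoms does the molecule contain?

6

With n Cl atoms, P(M+2)/P(M) = C(n,1)·p^(n−1)q / p^n = n·q/p = n · 0.242/0.758.
n = 1.916 × 0.758/0.242 = 6.00 ≈ 6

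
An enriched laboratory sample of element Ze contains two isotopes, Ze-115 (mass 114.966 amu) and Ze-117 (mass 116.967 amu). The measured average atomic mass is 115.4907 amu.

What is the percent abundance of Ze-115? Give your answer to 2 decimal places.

73.78%

Let x be the fractional abundance of Ze-115; then Ze-117 has abundance 1 − x.
114.966·x + 116.967·(1 − x) = 115.4907
(114.966 − 116.967)·x = 115.4907 − 116.967
x = -1.4763 / -2.001 = 0.73778 → 73.78% Ze-115, 26.22% Ze-117.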